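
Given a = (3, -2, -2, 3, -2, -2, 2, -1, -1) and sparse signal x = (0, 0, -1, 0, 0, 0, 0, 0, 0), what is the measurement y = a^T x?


Non-zero terms: ['-2*-1']
Products: [2]
y = sum = 2.

2


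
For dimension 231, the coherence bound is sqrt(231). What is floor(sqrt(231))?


15^2 = 225 <= 231 < 256 = 16^2, so 15 <= sqrt(231) < 16.
floor(sqrt(231)) = 15.

15


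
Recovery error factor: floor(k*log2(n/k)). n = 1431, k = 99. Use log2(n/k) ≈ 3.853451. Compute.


log2(n/k) = log2(1431/99) ≈ 3.853451.
k*log2(n/k) ≈ 99*3.853451 = 381.491649.
floor(381.491649) = 381.

381


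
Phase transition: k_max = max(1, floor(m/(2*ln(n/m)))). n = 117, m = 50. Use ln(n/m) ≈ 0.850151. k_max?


n/m = 117/50.
ln(n/m) ≈ 0.850151.
2*ln(n/m) ≈ 1.700302.
m/(2*ln(n/m)) ≈ 50/1.700302 ≈ 29.4065.
floor = 29.
k_max = max(1, 29) = 29.

29


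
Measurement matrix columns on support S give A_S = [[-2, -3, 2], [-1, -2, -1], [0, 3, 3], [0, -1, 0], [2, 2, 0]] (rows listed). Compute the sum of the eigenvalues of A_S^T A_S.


Sum of eigenvalues of A_S^T A_S = trace(A_S^T A_S) = sum of squared column norms of A_S.
A_S^T A_S diagonal: [9, 27, 14].
trace = 9 + 27 + 14 = 50.

50


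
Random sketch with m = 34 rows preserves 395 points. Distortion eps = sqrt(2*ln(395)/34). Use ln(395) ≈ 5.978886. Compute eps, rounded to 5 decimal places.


ln(395) ≈ 5.978886.
2*ln(N)/m ≈ 2*5.978886/34 ≈ 0.35169918.
eps = sqrt(0.35169918) ≈ 0.5930423 ≈ 0.59304.

0.59304


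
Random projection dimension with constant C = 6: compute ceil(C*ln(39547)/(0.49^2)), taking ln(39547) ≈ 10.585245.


ln(39547) ≈ 10.585245.
eps^2 = 0.49^2 = 0.2401.
C*ln(N)/eps^2 ≈ 6*10.585245/0.2401 ≈ 264.5209.
m = ceil(264.5209) = 265.

265


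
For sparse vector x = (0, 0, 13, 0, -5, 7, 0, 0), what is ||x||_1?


Non-zero entries: [(2, 13), (4, -5), (5, 7)]
Absolute values: [13, 5, 7]
||x||_1 = sum = 25.

25


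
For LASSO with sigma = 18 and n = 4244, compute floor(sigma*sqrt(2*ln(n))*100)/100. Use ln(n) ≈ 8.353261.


ln(4244) ≈ 8.353261.
2*ln(n) ≈ 16.706522.
sqrt(2*ln(n)) ≈ sqrt(16.706522) ≈ 4.087361.
lambda ≈ 18*4.087361 = 73.572498.
floor(lambda*100)/100 = 73.57.

73.57


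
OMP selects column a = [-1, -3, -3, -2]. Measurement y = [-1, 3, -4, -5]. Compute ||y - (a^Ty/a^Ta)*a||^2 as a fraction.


a^T a = 23.
a^T y = 14.
coeff = 14/23 = 14/23.
||r||^2 = 977/23.

977/23


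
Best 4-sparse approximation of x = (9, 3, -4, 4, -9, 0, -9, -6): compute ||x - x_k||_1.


Sorted |x_i| descending: [9, 9, 9, 6, 4, 4, 3, 0]
Keep top 4: [9, 9, 9, 6]
Tail entries: [4, 4, 3, 0]
L1 error = sum of tail = 11.

11


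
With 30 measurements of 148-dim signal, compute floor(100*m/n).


100*m/n = 100*30/148 ≈ 20.2703.
floor = 20.

20


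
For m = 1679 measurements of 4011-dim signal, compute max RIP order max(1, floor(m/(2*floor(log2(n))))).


floor(log2(4011)) = 11.
2*11 = 22.
m/(2*floor(log2(n))) = 1679/22 ≈ 76.3182.
floor = 76.
k = max(1, 76) = 76.

76


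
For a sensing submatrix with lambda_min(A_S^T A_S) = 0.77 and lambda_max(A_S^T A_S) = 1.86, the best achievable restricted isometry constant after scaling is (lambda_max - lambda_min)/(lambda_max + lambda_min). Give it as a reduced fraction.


lambda_max - lambda_min = 1.86 - 0.77 = 1.09.
lambda_max + lambda_min = 1.86 + 0.77 = 2.63.
delta = 1.09/2.63 = 109/263.

109/263


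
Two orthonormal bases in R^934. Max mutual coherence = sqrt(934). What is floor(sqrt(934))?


30^2 = 900 <= 934 < 961 = 31^2, so 30 <= sqrt(934) < 31.
floor(sqrt(934)) = 30.

30


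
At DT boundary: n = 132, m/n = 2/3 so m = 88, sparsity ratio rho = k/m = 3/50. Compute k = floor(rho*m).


m = 2/3*132 = 88.
rho = 3/50.
rho*m = 3/50*88 = 5.28.
k = floor(5.28) = 5.

5


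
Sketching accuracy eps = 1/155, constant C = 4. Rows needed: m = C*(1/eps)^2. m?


1/eps = 155.
(1/eps)^2 = 24025.
m = 4*24025 = 96100.

96100


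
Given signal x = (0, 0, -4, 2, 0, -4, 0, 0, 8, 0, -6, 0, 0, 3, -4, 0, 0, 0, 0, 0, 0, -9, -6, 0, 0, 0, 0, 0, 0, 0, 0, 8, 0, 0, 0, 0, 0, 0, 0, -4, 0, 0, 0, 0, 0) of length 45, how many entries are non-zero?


Non-zero positions: [2, 3, 5, 8, 10, 13, 14, 21, 22, 31, 39].
Sparsity = 11.

11


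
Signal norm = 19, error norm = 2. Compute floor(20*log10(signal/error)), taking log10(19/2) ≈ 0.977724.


||x||/||e|| = 19/2.
log10(19/2) ≈ 0.977724.
20*log10(||x||/||e||) ≈ 20*0.977724 = 19.55448.
floor(19.55448) = 19.

19


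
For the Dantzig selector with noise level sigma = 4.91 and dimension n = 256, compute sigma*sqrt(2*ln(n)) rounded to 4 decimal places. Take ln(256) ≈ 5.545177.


ln(256) ≈ 5.545177.
2*ln(n) ≈ 11.090354.
sqrt(2*ln(n)) ≈ sqrt(11.090354) ≈ 3.330218.
threshold ≈ 4.91*3.330218 = 16.35137038 ≈ 16.3514.

16.3514


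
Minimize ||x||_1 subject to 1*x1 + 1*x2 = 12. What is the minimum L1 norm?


Axis intercepts:
  x1 = 12, x2 = 0: L1 = 12
  x1 = 0, x2 = 12: L1 = 12
x* = (12, 0)
||x*||_1 = 12.

12


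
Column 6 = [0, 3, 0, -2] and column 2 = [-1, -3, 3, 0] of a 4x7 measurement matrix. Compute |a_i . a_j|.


Inner product: 0*-1 + 3*-3 + 0*3 + -2*0
Products: [0, -9, 0, 0]
Sum = -9.
|dot| = 9.

9


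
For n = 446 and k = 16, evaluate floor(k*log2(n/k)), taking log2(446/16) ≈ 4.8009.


log2(n/k) = log2(446/16) ≈ 4.8009.
k*log2(n/k) ≈ 16*4.8009 = 76.8144.
floor(76.8144) = 76.

76


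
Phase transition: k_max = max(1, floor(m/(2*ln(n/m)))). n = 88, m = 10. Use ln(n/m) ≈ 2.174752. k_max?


n/m = 88/10 = 44/5.
ln(n/m) ≈ 2.174752.
2*ln(n/m) ≈ 4.349504.
m/(2*ln(n/m)) ≈ 10/4.349504 ≈ 2.2991.
floor = 2.
k_max = max(1, 2) = 2.

2


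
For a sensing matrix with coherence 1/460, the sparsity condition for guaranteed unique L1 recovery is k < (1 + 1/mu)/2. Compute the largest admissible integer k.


1/mu = 460.
1 + 1/mu = 461.
(1 + 1/mu)/2 = 230.5 is not an integer, so k_max = floor(230.5) = 230.

230


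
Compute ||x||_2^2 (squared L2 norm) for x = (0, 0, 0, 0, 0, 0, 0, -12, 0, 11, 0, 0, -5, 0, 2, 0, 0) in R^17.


Non-zero entries: [(7, -12), (9, 11), (12, -5), (14, 2)]
Squares: [144, 121, 25, 4]
||x||_2^2 = sum = 294.

294


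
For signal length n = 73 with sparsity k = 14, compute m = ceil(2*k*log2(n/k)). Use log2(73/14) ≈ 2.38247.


log2(n/k) = log2(73/14) ≈ 2.38247.
2*k*log2(n/k) ≈ 2*14*2.38247 = 66.70916.
m = ceil(66.70916) = 67.

67


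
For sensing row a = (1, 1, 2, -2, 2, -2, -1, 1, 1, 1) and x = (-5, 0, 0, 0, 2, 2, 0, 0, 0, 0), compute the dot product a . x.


Non-zero terms: ['1*-5', '2*2', '-2*2']
Products: [-5, 4, -4]
y = sum = -5.

-5


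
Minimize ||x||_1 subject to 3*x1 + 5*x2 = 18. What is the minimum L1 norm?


Axis intercepts:
  x1 = 6, x2 = 0: L1 = 6
  x1 = 0, x2 = 18/5: L1 = 18/5
x* = (0, 18/5)
||x*||_1 = 18/5.

18/5


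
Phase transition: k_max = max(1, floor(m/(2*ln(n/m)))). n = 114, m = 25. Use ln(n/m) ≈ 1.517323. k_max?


n/m = 114/25.
ln(n/m) ≈ 1.517323.
2*ln(n/m) ≈ 3.034646.
m/(2*ln(n/m)) ≈ 25/3.034646 ≈ 8.2382.
floor = 8.
k_max = max(1, 8) = 8.

8


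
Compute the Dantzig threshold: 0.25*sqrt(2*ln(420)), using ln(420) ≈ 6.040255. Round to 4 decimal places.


ln(420) ≈ 6.040255.
2*ln(n) ≈ 12.08051.
sqrt(2*ln(n)) ≈ sqrt(12.08051) ≈ 3.475703.
threshold ≈ 0.25*3.475703 = 0.86892575 ≈ 0.8689.

0.8689


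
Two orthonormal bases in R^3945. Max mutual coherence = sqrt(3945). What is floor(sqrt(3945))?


62^2 = 3844 <= 3945 < 3969 = 63^2, so 62 <= sqrt(3945) < 63.
floor(sqrt(3945)) = 62.

62


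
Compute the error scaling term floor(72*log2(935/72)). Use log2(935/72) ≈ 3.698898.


log2(n/k) = log2(935/72) ≈ 3.698898.
k*log2(n/k) ≈ 72*3.698898 = 266.320656.
floor(266.320656) = 266.

266


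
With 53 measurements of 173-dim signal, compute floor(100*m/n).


100*m/n = 100*53/173 ≈ 30.6358.
floor = 30.

30


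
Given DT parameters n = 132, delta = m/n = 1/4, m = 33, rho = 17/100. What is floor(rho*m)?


m = 1/4*132 = 33.
rho = 17/100.
rho*m = 17/100*33 = 5.61.
k = floor(5.61) = 5.

5


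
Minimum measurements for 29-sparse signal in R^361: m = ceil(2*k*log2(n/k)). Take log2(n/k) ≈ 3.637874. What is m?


log2(n/k) = log2(361/29) ≈ 3.637874.
2*k*log2(n/k) ≈ 2*29*3.637874 = 210.996692.
m = ceil(210.996692) = 211.

211


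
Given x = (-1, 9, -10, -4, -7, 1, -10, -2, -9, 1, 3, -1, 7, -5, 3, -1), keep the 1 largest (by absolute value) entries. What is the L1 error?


Sorted |x_i| descending: [10, 10, 9, 9, 7, 7, 5, 4, 3, 3, 2, 1, 1, 1, 1, 1]
Keep top 1: [10]
Tail entries: [10, 9, 9, 7, 7, 5, 4, 3, 3, 2, 1, 1, 1, 1, 1]
L1 error = sum of tail = 64.

64


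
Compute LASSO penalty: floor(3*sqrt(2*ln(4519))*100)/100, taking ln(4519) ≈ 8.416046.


ln(4519) ≈ 8.416046.
2*ln(n) ≈ 16.832092.
sqrt(2*ln(n)) ≈ sqrt(16.832092) ≈ 4.102693.
lambda ≈ 3*4.102693 = 12.308079.
floor(lambda*100)/100 = 12.30.

12.30


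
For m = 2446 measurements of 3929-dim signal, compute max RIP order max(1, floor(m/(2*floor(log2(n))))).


floor(log2(3929)) = 11.
2*11 = 22.
m/(2*floor(log2(n))) = 2446/22 ≈ 111.1818.
floor = 111.
k = max(1, 111) = 111.

111


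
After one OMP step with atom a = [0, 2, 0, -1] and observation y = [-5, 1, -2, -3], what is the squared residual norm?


a^T a = 5.
a^T y = 5.
coeff = 5/5 = 1.
||r||^2 = 34.

34


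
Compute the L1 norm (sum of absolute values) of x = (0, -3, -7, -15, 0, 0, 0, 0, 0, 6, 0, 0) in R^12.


Non-zero entries: [(1, -3), (2, -7), (3, -15), (9, 6)]
Absolute values: [3, 7, 15, 6]
||x||_1 = sum = 31.

31


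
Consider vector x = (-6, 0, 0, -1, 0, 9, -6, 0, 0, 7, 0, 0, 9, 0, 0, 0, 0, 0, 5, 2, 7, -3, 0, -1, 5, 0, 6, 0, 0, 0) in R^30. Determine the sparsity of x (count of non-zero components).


Non-zero positions: [0, 3, 5, 6, 9, 12, 18, 19, 20, 21, 23, 24, 26].
Sparsity = 13.

13


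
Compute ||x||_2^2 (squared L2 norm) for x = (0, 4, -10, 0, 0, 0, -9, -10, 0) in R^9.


Non-zero entries: [(1, 4), (2, -10), (6, -9), (7, -10)]
Squares: [16, 100, 81, 100]
||x||_2^2 = sum = 297.

297


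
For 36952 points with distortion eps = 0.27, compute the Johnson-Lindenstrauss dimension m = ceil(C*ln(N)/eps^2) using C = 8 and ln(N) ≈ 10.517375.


ln(36952) ≈ 10.517375.
eps^2 = 0.27^2 = 0.0729.
C*ln(N)/eps^2 ≈ 8*10.517375/0.0729 ≈ 1154.1701.
m = ceil(1154.1701) = 1155.

1155


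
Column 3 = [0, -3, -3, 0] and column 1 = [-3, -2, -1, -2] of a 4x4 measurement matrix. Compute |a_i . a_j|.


Inner product: 0*-3 + -3*-2 + -3*-1 + 0*-2
Products: [0, 6, 3, 0]
Sum = 9.
|dot| = 9.

9


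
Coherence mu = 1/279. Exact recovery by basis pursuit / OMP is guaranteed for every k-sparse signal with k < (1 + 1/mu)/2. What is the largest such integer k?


1/mu = 279.
1 + 1/mu = 280.
(1 + 1/mu)/2 = 140 is an integer and the inequality is strict, so k_max = 140 - 1 = 139.

139


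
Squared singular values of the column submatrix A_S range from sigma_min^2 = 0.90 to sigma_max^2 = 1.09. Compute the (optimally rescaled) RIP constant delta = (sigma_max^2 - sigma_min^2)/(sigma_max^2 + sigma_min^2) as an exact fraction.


lambda_max - lambda_min = 1.09 - 0.90 = 0.19.
lambda_max + lambda_min = 1.09 + 0.90 = 1.99.
delta = 0.19/1.99 = 19/199.

19/199


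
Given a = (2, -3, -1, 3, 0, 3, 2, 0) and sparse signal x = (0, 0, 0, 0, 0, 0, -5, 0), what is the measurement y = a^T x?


Non-zero terms: ['2*-5']
Products: [-10]
y = sum = -10.

-10


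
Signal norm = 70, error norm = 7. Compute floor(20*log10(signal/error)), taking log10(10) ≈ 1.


||x||/||e|| = 70/7 = 10.
log10(10) ≈ 1.
20*log10(||x||/||e||) ≈ 20*1 = 20.
floor(20) = 20.

20


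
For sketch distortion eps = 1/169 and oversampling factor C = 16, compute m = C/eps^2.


1/eps = 169.
(1/eps)^2 = 28561.
m = 16*28561 = 456976.

456976


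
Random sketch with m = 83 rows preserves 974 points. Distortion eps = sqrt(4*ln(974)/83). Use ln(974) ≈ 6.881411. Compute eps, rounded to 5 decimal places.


ln(974) ≈ 6.881411.
4*ln(N)/m ≈ 4*6.881411/83 ≈ 0.33163427.
eps = sqrt(0.33163427) ≈ 0.575877 ≈ 0.57588.

0.57588


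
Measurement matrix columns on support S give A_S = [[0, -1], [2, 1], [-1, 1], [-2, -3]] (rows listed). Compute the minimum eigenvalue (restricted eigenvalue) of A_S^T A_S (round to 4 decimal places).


A_S^T A_S = [[9, 7], [7, 12]].
trace = 21.
det = 59.
disc = trace^2 - 4*det = 441 - 4*59 = 205.
sqrt(205) ≈ 14.317821.
lam_min = (21 - sqrt(205))/2 ≈ (21 - 14.317821)/2 = 3.3410895 ≈ 3.3411.

3.3411


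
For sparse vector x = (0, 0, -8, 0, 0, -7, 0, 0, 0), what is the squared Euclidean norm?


Non-zero entries: [(2, -8), (5, -7)]
Squares: [64, 49]
||x||_2^2 = sum = 113.

113


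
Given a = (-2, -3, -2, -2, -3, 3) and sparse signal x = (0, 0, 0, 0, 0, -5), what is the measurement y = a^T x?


Non-zero terms: ['3*-5']
Products: [-15]
y = sum = -15.

-15


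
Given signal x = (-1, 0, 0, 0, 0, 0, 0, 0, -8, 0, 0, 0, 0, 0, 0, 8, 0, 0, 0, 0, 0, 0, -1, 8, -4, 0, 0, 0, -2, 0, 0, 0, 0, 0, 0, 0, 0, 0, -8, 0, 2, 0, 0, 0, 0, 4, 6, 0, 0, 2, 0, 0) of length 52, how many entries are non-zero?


Non-zero positions: [0, 8, 15, 22, 23, 24, 28, 38, 40, 45, 46, 49].
Sparsity = 12.

12


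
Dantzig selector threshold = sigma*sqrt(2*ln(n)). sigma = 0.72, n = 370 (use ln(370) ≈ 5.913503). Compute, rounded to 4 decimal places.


ln(370) ≈ 5.913503.
2*ln(n) ≈ 11.827006.
sqrt(2*ln(n)) ≈ sqrt(11.827006) ≈ 3.439041.
threshold ≈ 0.72*3.439041 = 2.47610952 ≈ 2.4761.

2.4761


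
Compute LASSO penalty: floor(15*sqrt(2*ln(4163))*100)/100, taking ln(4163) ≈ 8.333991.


ln(4163) ≈ 8.333991.
2*ln(n) ≈ 16.667982.
sqrt(2*ln(n)) ≈ sqrt(16.667982) ≈ 4.082644.
lambda ≈ 15*4.082644 = 61.23966.
floor(lambda*100)/100 = 61.23.

61.23


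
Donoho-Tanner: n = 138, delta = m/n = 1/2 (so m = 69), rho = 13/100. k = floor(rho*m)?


m = 1/2*138 = 69.
rho = 13/100.
rho*m = 13/100*69 = 8.97.
k = floor(8.97) = 8.

8


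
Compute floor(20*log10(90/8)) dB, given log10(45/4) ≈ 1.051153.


||x||/||e|| = 90/8 = 45/4.
log10(45/4) ≈ 1.051153.
20*log10(||x||/||e||) ≈ 20*1.051153 = 21.02306.
floor(21.02306) = 21.

21


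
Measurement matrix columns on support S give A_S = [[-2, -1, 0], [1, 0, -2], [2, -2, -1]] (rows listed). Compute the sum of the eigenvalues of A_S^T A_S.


Sum of eigenvalues of A_S^T A_S = trace(A_S^T A_S) = sum of squared column norms of A_S.
A_S^T A_S diagonal: [9, 5, 5].
trace = 9 + 5 + 5 = 19.

19


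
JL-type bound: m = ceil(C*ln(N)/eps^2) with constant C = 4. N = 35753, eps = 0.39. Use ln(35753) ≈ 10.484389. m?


ln(35753) ≈ 10.484389.
eps^2 = 0.39^2 = 0.1521.
C*ln(N)/eps^2 ≈ 4*10.484389/0.1521 ≈ 275.7236.
m = ceil(275.7236) = 276.

276


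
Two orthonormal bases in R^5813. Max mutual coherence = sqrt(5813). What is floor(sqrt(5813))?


76^2 = 5776 <= 5813 < 5929 = 77^2, so 76 <= sqrt(5813) < 77.
floor(sqrt(5813)) = 76.

76


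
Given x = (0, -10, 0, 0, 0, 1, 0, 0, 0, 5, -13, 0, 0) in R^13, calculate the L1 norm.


Non-zero entries: [(1, -10), (5, 1), (9, 5), (10, -13)]
Absolute values: [10, 1, 5, 13]
||x||_1 = sum = 29.

29


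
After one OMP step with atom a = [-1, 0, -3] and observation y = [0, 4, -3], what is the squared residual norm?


a^T a = 10.
a^T y = 9.
coeff = 9/10 = 9/10.
||r||^2 = 169/10.

169/10


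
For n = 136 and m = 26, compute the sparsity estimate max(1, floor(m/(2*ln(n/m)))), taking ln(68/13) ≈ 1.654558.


n/m = 136/26 = 68/13.
ln(n/m) ≈ 1.654558.
2*ln(n/m) ≈ 3.309116.
m/(2*ln(n/m)) ≈ 26/3.309116 ≈ 7.8571.
floor = 7.
k_max = max(1, 7) = 7.

7


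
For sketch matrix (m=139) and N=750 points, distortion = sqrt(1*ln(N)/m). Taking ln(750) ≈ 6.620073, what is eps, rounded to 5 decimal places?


ln(750) ≈ 6.620073.
1*ln(N)/m ≈ 1*6.620073/139 ≈ 0.04762642.
eps = sqrt(0.04762642) ≈ 0.2182348 ≈ 0.21823.

0.21823


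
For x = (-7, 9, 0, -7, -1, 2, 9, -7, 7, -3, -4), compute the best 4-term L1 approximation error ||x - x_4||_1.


Sorted |x_i| descending: [9, 9, 7, 7, 7, 7, 4, 3, 2, 1, 0]
Keep top 4: [9, 9, 7, 7]
Tail entries: [7, 7, 4, 3, 2, 1, 0]
L1 error = sum of tail = 24.

24


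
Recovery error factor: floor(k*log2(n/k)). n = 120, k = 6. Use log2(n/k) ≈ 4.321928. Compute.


log2(n/k) = log2(120/6) ≈ 4.321928.
k*log2(n/k) ≈ 6*4.321928 = 25.931568.
floor(25.931568) = 25.

25


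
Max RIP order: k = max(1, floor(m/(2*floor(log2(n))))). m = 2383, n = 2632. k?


floor(log2(2632)) = 11.
2*11 = 22.
m/(2*floor(log2(n))) = 2383/22 ≈ 108.3182.
floor = 108.
k = max(1, 108) = 108.

108


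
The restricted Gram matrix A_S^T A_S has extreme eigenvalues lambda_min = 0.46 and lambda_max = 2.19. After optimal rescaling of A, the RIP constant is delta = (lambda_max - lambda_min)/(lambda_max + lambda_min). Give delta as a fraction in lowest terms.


lambda_max - lambda_min = 2.19 - 0.46 = 1.73.
lambda_max + lambda_min = 2.19 + 0.46 = 2.65.
delta = 1.73/2.65 = 173/265.

173/265


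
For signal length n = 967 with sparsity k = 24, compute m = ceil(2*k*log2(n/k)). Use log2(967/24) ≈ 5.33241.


log2(n/k) = log2(967/24) ≈ 5.33241.
2*k*log2(n/k) ≈ 2*24*5.33241 = 255.95568.
m = ceil(255.95568) = 256.

256


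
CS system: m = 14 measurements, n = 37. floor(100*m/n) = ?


100*m/n = 100*14/37 ≈ 37.8378.
floor = 37.

37


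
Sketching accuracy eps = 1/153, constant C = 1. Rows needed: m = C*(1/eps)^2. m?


1/eps = 153.
(1/eps)^2 = 23409.
m = 1*23409 = 23409.

23409


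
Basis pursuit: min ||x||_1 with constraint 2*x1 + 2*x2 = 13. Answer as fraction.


Axis intercepts:
  x1 = 13/2, x2 = 0: L1 = 13/2
  x1 = 0, x2 = 13/2: L1 = 13/2
x* = (13/2, 0)
||x*||_1 = 13/2.

13/2


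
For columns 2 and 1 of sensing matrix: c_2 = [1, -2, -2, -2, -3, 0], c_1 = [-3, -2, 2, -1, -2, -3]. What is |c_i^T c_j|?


Inner product: 1*-3 + -2*-2 + -2*2 + -2*-1 + -3*-2 + 0*-3
Products: [-3, 4, -4, 2, 6, 0]
Sum = 5.
|dot| = 5.

5


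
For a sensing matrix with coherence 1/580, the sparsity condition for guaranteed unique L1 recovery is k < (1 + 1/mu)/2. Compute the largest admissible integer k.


1/mu = 580.
1 + 1/mu = 581.
(1 + 1/mu)/2 = 290.5 is not an integer, so k_max = floor(290.5) = 290.

290


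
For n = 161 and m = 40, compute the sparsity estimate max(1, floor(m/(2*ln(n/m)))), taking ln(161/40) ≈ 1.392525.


n/m = 161/40.
ln(n/m) ≈ 1.392525.
2*ln(n/m) ≈ 2.78505.
m/(2*ln(n/m)) ≈ 40/2.78505 ≈ 14.3624.
floor = 14.
k_max = max(1, 14) = 14.

14


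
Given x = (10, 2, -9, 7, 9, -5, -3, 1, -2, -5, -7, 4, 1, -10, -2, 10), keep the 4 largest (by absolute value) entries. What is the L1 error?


Sorted |x_i| descending: [10, 10, 10, 9, 9, 7, 7, 5, 5, 4, 3, 2, 2, 2, 1, 1]
Keep top 4: [10, 10, 10, 9]
Tail entries: [9, 7, 7, 5, 5, 4, 3, 2, 2, 2, 1, 1]
L1 error = sum of tail = 48.

48


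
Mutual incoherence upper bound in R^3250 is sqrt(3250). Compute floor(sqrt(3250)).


57^2 = 3249 <= 3250 < 3364 = 58^2, so 57 <= sqrt(3250) < 58.
floor(sqrt(3250)) = 57.

57


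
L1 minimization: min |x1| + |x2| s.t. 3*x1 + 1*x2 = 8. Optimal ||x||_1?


Axis intercepts:
  x1 = 8/3, x2 = 0: L1 = 8/3
  x1 = 0, x2 = 8: L1 = 8
x* = (8/3, 0)
||x*||_1 = 8/3.

8/3


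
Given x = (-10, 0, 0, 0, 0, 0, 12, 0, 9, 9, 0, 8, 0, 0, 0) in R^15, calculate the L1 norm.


Non-zero entries: [(0, -10), (6, 12), (8, 9), (9, 9), (11, 8)]
Absolute values: [10, 12, 9, 9, 8]
||x||_1 = sum = 48.

48


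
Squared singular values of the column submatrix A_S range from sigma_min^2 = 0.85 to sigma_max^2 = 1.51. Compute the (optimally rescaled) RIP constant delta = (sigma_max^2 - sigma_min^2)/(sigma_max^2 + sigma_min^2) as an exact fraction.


lambda_max - lambda_min = 1.51 - 0.85 = 0.66.
lambda_max + lambda_min = 1.51 + 0.85 = 2.36.
delta = 0.66/2.36 = 66/236 = 33/118.

33/118


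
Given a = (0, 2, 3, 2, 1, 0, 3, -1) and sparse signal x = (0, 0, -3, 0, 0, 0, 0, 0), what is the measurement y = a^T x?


Non-zero terms: ['3*-3']
Products: [-9]
y = sum = -9.

-9


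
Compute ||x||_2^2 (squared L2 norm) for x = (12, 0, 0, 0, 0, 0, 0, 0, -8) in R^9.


Non-zero entries: [(0, 12), (8, -8)]
Squares: [144, 64]
||x||_2^2 = sum = 208.

208


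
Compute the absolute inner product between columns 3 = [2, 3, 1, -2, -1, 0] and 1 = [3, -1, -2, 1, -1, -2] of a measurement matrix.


Inner product: 2*3 + 3*-1 + 1*-2 + -2*1 + -1*-1 + 0*-2
Products: [6, -3, -2, -2, 1, 0]
Sum = 0.
|dot| = 0.

0


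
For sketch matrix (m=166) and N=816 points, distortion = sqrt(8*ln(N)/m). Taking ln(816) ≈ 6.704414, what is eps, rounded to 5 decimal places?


ln(816) ≈ 6.704414.
8*ln(N)/m ≈ 8*6.704414/166 ≈ 0.32310429.
eps = sqrt(0.32310429) ≈ 0.5684226 ≈ 0.56842.

0.56842


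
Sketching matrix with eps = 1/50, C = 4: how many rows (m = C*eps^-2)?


1/eps = 50.
(1/eps)^2 = 2500.
m = 4*2500 = 10000.

10000


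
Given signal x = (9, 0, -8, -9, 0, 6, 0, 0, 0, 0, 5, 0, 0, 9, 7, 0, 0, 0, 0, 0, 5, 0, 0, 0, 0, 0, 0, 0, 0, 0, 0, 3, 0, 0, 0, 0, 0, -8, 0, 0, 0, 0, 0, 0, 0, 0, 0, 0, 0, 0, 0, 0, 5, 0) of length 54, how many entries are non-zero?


Non-zero positions: [0, 2, 3, 5, 10, 13, 14, 20, 31, 37, 52].
Sparsity = 11.

11


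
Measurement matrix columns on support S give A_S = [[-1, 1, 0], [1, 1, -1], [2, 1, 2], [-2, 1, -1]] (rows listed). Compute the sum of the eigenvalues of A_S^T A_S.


Sum of eigenvalues of A_S^T A_S = trace(A_S^T A_S) = sum of squared column norms of A_S.
A_S^T A_S diagonal: [10, 4, 6].
trace = 10 + 4 + 6 = 20.

20


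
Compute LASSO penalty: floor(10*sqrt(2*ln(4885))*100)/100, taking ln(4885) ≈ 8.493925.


ln(4885) ≈ 8.493925.
2*ln(n) ≈ 16.98785.
sqrt(2*ln(n)) ≈ sqrt(16.98785) ≈ 4.121632.
lambda ≈ 10*4.121632 = 41.21632.
floor(lambda*100)/100 = 41.21.

41.21


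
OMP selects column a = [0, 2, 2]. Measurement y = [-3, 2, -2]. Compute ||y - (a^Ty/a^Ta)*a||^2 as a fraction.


a^T a = 8.
a^T y = 0.
coeff = 0/8 = 0.
||r||^2 = 17.

17


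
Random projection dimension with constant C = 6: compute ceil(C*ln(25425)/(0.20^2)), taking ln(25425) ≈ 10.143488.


ln(25425) ≈ 10.143488.
eps^2 = 0.20^2 = 0.04.
C*ln(N)/eps^2 ≈ 6*10.143488/0.04 ≈ 1521.5232.
m = ceil(1521.5232) = 1522.

1522


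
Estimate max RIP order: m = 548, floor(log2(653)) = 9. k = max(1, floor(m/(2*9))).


floor(log2(653)) = 9.
2*9 = 18.
m/(2*floor(log2(n))) = 548/18 ≈ 30.4444.
floor = 30.
k = max(1, 30) = 30.

30


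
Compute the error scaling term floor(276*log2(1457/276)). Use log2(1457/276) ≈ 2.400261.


log2(n/k) = log2(1457/276) ≈ 2.400261.
k*log2(n/k) ≈ 276*2.400261 = 662.472036.
floor(662.472036) = 662.

662


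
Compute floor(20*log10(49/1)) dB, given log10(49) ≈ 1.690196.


||x||/||e|| = 49/1 = 49.
log10(49) ≈ 1.690196.
20*log10(||x||/||e||) ≈ 20*1.690196 = 33.80392.
floor(33.80392) = 33.

33


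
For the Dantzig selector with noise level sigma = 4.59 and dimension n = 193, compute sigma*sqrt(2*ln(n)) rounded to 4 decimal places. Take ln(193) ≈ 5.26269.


ln(193) ≈ 5.26269.
2*ln(n) ≈ 10.52538.
sqrt(2*ln(n)) ≈ sqrt(10.52538) ≈ 3.244284.
threshold ≈ 4.59*3.244284 = 14.89126356 ≈ 14.8913.

14.8913


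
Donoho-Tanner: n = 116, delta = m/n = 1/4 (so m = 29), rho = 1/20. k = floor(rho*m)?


m = 1/4*116 = 29.
rho = 1/20.
rho*m = 1/20*29 = 1.45.
k = floor(1.45) = 1.

1


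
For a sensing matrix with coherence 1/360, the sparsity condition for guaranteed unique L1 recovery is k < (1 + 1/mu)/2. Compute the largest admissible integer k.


1/mu = 360.
1 + 1/mu = 361.
(1 + 1/mu)/2 = 180.5 is not an integer, so k_max = floor(180.5) = 180.

180


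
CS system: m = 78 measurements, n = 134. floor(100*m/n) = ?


100*m/n = 100*78/134 ≈ 58.209.
floor = 58.

58


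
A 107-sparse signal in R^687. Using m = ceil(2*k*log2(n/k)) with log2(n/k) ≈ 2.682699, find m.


log2(n/k) = log2(687/107) ≈ 2.682699.
2*k*log2(n/k) ≈ 2*107*2.682699 = 574.097586.
m = ceil(574.097586) = 575.

575


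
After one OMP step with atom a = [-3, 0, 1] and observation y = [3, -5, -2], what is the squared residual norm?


a^T a = 10.
a^T y = -11.
coeff = -11/10 = -11/10.
||r||^2 = 259/10.

259/10


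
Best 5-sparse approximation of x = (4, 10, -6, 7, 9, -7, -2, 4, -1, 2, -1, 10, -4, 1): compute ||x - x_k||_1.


Sorted |x_i| descending: [10, 10, 9, 7, 7, 6, 4, 4, 4, 2, 2, 1, 1, 1]
Keep top 5: [10, 10, 9, 7, 7]
Tail entries: [6, 4, 4, 4, 2, 2, 1, 1, 1]
L1 error = sum of tail = 25.

25


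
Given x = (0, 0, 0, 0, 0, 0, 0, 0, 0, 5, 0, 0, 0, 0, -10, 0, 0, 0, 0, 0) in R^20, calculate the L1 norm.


Non-zero entries: [(9, 5), (14, -10)]
Absolute values: [5, 10]
||x||_1 = sum = 15.

15


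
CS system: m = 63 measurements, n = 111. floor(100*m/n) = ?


100*m/n = 100*63/111 ≈ 56.7568.
floor = 56.

56


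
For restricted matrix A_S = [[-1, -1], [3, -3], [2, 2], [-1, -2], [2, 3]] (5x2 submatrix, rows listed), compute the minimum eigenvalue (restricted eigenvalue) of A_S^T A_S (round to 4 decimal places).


A_S^T A_S = [[19, 4], [4, 27]].
trace = 46.
det = 497.
disc = trace^2 - 4*det = 2116 - 4*497 = 128.
sqrt(128) ≈ 11.313708.
lam_min = (46 - sqrt(128))/2 ≈ (46 - 11.313708)/2 = 17.343146 ≈ 17.3431.

17.3431


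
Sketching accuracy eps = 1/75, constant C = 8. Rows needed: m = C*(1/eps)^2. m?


1/eps = 75.
(1/eps)^2 = 5625.
m = 8*5625 = 45000.

45000


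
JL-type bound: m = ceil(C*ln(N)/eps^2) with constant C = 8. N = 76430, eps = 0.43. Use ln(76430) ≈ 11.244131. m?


ln(76430) ≈ 11.244131.
eps^2 = 0.43^2 = 0.1849.
C*ln(N)/eps^2 ≈ 8*11.244131/0.1849 ≈ 486.4957.
m = ceil(486.4957) = 487.

487


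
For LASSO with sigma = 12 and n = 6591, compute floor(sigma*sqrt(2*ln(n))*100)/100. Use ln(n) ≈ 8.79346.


ln(6591) ≈ 8.79346.
2*ln(n) ≈ 17.58692.
sqrt(2*ln(n)) ≈ sqrt(17.58692) ≈ 4.193676.
lambda ≈ 12*4.193676 = 50.324112.
floor(lambda*100)/100 = 50.32.

50.32


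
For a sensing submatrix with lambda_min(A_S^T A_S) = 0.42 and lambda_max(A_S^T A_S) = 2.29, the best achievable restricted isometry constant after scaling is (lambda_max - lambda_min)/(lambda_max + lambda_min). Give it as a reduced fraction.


lambda_max - lambda_min = 2.29 - 0.42 = 1.87.
lambda_max + lambda_min = 2.29 + 0.42 = 2.71.
delta = 1.87/2.71 = 187/271.

187/271


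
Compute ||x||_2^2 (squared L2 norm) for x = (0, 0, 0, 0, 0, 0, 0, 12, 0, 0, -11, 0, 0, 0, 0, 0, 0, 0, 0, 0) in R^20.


Non-zero entries: [(7, 12), (10, -11)]
Squares: [144, 121]
||x||_2^2 = sum = 265.

265


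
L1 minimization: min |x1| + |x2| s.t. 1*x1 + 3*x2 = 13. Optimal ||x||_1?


Axis intercepts:
  x1 = 13, x2 = 0: L1 = 13
  x1 = 0, x2 = 13/3: L1 = 13/3
x* = (0, 13/3)
||x*||_1 = 13/3.

13/3


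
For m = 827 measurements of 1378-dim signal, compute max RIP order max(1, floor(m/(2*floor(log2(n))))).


floor(log2(1378)) = 10.
2*10 = 20.
m/(2*floor(log2(n))) = 827/20 ≈ 41.35.
floor = 41.
k = max(1, 41) = 41.

41


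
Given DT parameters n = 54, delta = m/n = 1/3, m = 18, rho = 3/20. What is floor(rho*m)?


m = 1/3*54 = 18.
rho = 3/20.
rho*m = 3/20*18 = 2.7.
k = floor(2.7) = 2.

2


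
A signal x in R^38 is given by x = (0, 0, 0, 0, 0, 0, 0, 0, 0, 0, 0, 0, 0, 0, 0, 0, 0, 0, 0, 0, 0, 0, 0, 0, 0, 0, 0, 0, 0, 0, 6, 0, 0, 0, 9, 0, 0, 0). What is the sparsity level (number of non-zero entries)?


Non-zero positions: [30, 34].
Sparsity = 2.

2


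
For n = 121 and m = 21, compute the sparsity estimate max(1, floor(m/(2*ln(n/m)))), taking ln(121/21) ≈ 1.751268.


n/m = 121/21.
ln(n/m) ≈ 1.751268.
2*ln(n/m) ≈ 3.502536.
m/(2*ln(n/m)) ≈ 21/3.502536 ≈ 5.9957.
floor = 5.
k_max = max(1, 5) = 5.

5


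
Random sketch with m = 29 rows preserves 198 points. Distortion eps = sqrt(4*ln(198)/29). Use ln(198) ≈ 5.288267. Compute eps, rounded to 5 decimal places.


ln(198) ≈ 5.288267.
4*ln(N)/m ≈ 4*5.288267/29 ≈ 0.72941614.
eps = sqrt(0.72941614) ≈ 0.8540586 ≈ 0.85406.

0.85406


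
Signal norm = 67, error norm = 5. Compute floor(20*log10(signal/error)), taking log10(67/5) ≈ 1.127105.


||x||/||e|| = 67/5.
log10(67/5) ≈ 1.127105.
20*log10(||x||/||e||) ≈ 20*1.127105 = 22.5421.
floor(22.5421) = 22.

22


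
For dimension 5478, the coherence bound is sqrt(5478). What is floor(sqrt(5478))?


74^2 = 5476 <= 5478 < 5625 = 75^2, so 74 <= sqrt(5478) < 75.
floor(sqrt(5478)) = 74.

74


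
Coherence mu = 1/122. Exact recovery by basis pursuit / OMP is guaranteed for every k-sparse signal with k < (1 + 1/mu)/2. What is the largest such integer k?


1/mu = 122.
1 + 1/mu = 123.
(1 + 1/mu)/2 = 61.5 is not an integer, so k_max = floor(61.5) = 61.

61


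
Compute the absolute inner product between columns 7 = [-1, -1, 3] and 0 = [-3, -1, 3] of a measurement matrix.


Inner product: -1*-3 + -1*-1 + 3*3
Products: [3, 1, 9]
Sum = 13.
|dot| = 13.

13


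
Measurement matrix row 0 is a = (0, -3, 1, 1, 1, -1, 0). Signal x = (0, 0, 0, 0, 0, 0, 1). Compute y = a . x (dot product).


Non-zero terms: ['0*1']
Products: [0]
y = sum = 0.

0


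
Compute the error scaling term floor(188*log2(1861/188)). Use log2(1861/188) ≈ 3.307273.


log2(n/k) = log2(1861/188) ≈ 3.307273.
k*log2(n/k) ≈ 188*3.307273 = 621.767324.
floor(621.767324) = 621.

621


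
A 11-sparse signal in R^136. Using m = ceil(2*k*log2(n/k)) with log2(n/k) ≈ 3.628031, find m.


log2(n/k) = log2(136/11) ≈ 3.628031.
2*k*log2(n/k) ≈ 2*11*3.628031 = 79.816682.
m = ceil(79.816682) = 80.

80


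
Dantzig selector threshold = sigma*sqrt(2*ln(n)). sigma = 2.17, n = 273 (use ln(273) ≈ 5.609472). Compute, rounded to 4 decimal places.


ln(273) ≈ 5.609472.
2*ln(n) ≈ 11.218944.
sqrt(2*ln(n)) ≈ sqrt(11.218944) ≈ 3.349469.
threshold ≈ 2.17*3.349469 = 7.26834773 ≈ 7.2683.

7.2683


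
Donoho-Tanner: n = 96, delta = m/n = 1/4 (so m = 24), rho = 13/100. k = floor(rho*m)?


m = 1/4*96 = 24.
rho = 13/100.
rho*m = 13/100*24 = 3.12.
k = floor(3.12) = 3.

3


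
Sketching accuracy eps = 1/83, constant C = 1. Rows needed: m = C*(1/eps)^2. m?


1/eps = 83.
(1/eps)^2 = 6889.
m = 1*6889 = 6889.

6889


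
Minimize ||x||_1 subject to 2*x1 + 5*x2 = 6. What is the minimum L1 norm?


Axis intercepts:
  x1 = 3, x2 = 0: L1 = 3
  x1 = 0, x2 = 6/5: L1 = 6/5
x* = (0, 6/5)
||x*||_1 = 6/5.

6/5


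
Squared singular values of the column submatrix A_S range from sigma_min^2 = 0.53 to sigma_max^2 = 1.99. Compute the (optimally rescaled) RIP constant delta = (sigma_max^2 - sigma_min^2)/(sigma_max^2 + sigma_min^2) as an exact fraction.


lambda_max - lambda_min = 1.99 - 0.53 = 1.46.
lambda_max + lambda_min = 1.99 + 0.53 = 2.52.
delta = 1.46/2.52 = 146/252 = 73/126.

73/126


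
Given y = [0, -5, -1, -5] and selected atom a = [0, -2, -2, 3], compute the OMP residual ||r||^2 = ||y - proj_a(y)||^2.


a^T a = 17.
a^T y = -3.
coeff = -3/17 = -3/17.
||r||^2 = 858/17.

858/17


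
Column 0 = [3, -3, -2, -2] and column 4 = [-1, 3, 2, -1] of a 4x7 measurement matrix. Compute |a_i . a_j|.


Inner product: 3*-1 + -3*3 + -2*2 + -2*-1
Products: [-3, -9, -4, 2]
Sum = -14.
|dot| = 14.

14


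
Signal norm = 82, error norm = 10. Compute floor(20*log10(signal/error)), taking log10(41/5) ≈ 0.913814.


||x||/||e|| = 82/10 = 41/5.
log10(41/5) ≈ 0.913814.
20*log10(||x||/||e||) ≈ 20*0.913814 = 18.27628.
floor(18.27628) = 18.

18


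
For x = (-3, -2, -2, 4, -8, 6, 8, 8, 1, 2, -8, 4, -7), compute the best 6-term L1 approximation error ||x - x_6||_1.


Sorted |x_i| descending: [8, 8, 8, 8, 7, 6, 4, 4, 3, 2, 2, 2, 1]
Keep top 6: [8, 8, 8, 8, 7, 6]
Tail entries: [4, 4, 3, 2, 2, 2, 1]
L1 error = sum of tail = 18.

18


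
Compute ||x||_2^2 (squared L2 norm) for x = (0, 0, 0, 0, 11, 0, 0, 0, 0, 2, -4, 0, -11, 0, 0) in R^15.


Non-zero entries: [(4, 11), (9, 2), (10, -4), (12, -11)]
Squares: [121, 4, 16, 121]
||x||_2^2 = sum = 262.

262


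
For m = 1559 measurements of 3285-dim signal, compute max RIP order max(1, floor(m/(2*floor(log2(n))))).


floor(log2(3285)) = 11.
2*11 = 22.
m/(2*floor(log2(n))) = 1559/22 ≈ 70.8636.
floor = 70.
k = max(1, 70) = 70.

70


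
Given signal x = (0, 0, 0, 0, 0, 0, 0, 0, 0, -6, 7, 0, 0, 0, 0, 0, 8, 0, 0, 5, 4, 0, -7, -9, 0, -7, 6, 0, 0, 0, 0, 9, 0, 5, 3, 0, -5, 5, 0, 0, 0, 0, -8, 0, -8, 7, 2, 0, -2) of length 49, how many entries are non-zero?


Non-zero positions: [9, 10, 16, 19, 20, 22, 23, 25, 26, 31, 33, 34, 36, 37, 42, 44, 45, 46, 48].
Sparsity = 19.

19


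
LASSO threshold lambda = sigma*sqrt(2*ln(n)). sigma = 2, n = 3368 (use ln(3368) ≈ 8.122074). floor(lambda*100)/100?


ln(3368) ≈ 8.122074.
2*ln(n) ≈ 16.244148.
sqrt(2*ln(n)) ≈ sqrt(16.244148) ≈ 4.030403.
lambda ≈ 2*4.030403 = 8.060806.
floor(lambda*100)/100 = 8.06.

8.06


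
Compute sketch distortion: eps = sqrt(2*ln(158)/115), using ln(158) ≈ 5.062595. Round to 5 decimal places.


ln(158) ≈ 5.062595.
2*ln(N)/m ≈ 2*5.062595/115 ≈ 0.08804513.
eps = sqrt(0.08804513) ≈ 0.296724 ≈ 0.29672.

0.29672


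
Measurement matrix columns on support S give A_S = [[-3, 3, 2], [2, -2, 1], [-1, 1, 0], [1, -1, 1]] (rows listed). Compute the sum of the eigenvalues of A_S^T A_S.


Sum of eigenvalues of A_S^T A_S = trace(A_S^T A_S) = sum of squared column norms of A_S.
A_S^T A_S diagonal: [15, 15, 6].
trace = 15 + 15 + 6 = 36.

36


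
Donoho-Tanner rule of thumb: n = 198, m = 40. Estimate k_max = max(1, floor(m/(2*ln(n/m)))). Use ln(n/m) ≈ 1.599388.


n/m = 198/40 = 99/20.
ln(n/m) ≈ 1.599388.
2*ln(n/m) ≈ 3.198776.
m/(2*ln(n/m)) ≈ 40/3.198776 ≈ 12.5048.
floor = 12.
k_max = max(1, 12) = 12.

12


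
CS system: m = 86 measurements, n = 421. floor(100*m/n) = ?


100*m/n = 100*86/421 ≈ 20.4276.
floor = 20.

20


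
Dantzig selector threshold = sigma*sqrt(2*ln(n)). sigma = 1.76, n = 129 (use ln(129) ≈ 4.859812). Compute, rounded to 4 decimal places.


ln(129) ≈ 4.859812.
2*ln(n) ≈ 9.719624.
sqrt(2*ln(n)) ≈ sqrt(9.719624) ≈ 3.117631.
threshold ≈ 1.76*3.117631 = 5.48703056 ≈ 5.4870.

5.4870


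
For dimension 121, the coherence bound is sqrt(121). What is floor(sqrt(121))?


11^2 = 121 <= 121 < 144 = 12^2, so 11 <= sqrt(121) < 12.
floor(sqrt(121)) = 11.

11


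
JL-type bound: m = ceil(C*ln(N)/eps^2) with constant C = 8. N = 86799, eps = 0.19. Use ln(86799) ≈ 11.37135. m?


ln(86799) ≈ 11.37135.
eps^2 = 0.19^2 = 0.0361.
C*ln(N)/eps^2 ≈ 8*11.37135/0.0361 ≈ 2519.9668.
m = ceil(2519.9668) = 2520.

2520


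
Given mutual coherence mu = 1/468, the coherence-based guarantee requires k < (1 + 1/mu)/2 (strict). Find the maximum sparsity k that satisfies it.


1/mu = 468.
1 + 1/mu = 469.
(1 + 1/mu)/2 = 234.5 is not an integer, so k_max = floor(234.5) = 234.

234


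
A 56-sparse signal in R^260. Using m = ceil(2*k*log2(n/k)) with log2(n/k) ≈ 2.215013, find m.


log2(n/k) = log2(260/56) ≈ 2.215013.
2*k*log2(n/k) ≈ 2*56*2.215013 = 248.081456.
m = ceil(248.081456) = 249.

249


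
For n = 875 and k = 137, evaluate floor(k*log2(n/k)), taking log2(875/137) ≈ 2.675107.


log2(n/k) = log2(875/137) ≈ 2.675107.
k*log2(n/k) ≈ 137*2.675107 = 366.489659.
floor(366.489659) = 366.

366


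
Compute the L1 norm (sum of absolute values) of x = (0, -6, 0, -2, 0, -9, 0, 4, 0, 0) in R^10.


Non-zero entries: [(1, -6), (3, -2), (5, -9), (7, 4)]
Absolute values: [6, 2, 9, 4]
||x||_1 = sum = 21.

21


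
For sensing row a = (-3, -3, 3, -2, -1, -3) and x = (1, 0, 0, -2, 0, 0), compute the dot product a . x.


Non-zero terms: ['-3*1', '-2*-2']
Products: [-3, 4]
y = sum = 1.

1


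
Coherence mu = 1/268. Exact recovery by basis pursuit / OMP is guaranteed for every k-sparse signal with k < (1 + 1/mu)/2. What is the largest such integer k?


1/mu = 268.
1 + 1/mu = 269.
(1 + 1/mu)/2 = 134.5 is not an integer, so k_max = floor(134.5) = 134.

134


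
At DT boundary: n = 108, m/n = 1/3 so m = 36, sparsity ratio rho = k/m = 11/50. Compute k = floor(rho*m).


m = 1/3*108 = 36.
rho = 11/50.
rho*m = 11/50*36 = 7.92.
k = floor(7.92) = 7.

7


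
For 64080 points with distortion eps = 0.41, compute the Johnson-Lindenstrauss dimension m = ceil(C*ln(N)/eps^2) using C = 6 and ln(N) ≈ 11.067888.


ln(64080) ≈ 11.067888.
eps^2 = 0.41^2 = 0.1681.
C*ln(N)/eps^2 ≈ 6*11.067888/0.1681 ≈ 395.0466.
m = ceil(395.0466) = 396.

396


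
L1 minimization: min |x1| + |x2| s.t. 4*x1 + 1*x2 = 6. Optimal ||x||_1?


Axis intercepts:
  x1 = 3/2, x2 = 0: L1 = 3/2
  x1 = 0, x2 = 6: L1 = 6
x* = (3/2, 0)
||x*||_1 = 3/2.

3/2


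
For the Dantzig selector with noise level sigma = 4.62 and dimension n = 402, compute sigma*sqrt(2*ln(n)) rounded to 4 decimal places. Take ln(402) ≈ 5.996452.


ln(402) ≈ 5.996452.
2*ln(n) ≈ 11.992904.
sqrt(2*ln(n)) ≈ sqrt(11.992904) ≈ 3.463077.
threshold ≈ 4.62*3.463077 = 15.99941574 ≈ 15.9994.

15.9994


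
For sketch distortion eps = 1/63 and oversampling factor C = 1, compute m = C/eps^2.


1/eps = 63.
(1/eps)^2 = 3969.
m = 1*3969 = 3969.

3969


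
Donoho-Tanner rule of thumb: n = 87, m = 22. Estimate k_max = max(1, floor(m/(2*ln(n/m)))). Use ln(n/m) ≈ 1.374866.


n/m = 87/22.
ln(n/m) ≈ 1.374866.
2*ln(n/m) ≈ 2.749732.
m/(2*ln(n/m)) ≈ 22/2.749732 ≈ 8.0008.
floor = 8.
k_max = max(1, 8) = 8.

8


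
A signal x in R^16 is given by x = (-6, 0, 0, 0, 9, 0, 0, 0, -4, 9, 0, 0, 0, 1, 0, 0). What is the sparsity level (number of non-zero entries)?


Non-zero positions: [0, 4, 8, 9, 13].
Sparsity = 5.

5


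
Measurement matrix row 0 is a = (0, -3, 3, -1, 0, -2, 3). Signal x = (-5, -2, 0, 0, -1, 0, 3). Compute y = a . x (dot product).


Non-zero terms: ['0*-5', '-3*-2', '0*-1', '3*3']
Products: [0, 6, 0, 9]
y = sum = 15.

15


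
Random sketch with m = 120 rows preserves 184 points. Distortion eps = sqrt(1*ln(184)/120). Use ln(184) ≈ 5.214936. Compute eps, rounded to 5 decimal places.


ln(184) ≈ 5.214936.
1*ln(N)/m ≈ 1*5.214936/120 ≈ 0.0434578.
eps = sqrt(0.0434578) ≈ 0.2084653 ≈ 0.20847.

0.20847


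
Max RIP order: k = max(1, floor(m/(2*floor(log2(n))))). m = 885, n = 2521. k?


floor(log2(2521)) = 11.
2*11 = 22.
m/(2*floor(log2(n))) = 885/22 ≈ 40.2273.
floor = 40.
k = max(1, 40) = 40.

40


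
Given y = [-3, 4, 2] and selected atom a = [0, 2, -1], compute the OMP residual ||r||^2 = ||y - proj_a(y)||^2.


a^T a = 5.
a^T y = 6.
coeff = 6/5 = 6/5.
||r||^2 = 109/5.

109/5


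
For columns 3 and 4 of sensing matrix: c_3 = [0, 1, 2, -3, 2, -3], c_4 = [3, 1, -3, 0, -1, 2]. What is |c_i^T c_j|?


Inner product: 0*3 + 1*1 + 2*-3 + -3*0 + 2*-1 + -3*2
Products: [0, 1, -6, 0, -2, -6]
Sum = -13.
|dot| = 13.

13


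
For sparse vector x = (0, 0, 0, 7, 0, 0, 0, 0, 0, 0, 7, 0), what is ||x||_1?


Non-zero entries: [(3, 7), (10, 7)]
Absolute values: [7, 7]
||x||_1 = sum = 14.

14


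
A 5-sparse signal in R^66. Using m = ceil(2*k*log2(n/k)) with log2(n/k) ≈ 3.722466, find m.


log2(n/k) = log2(66/5) ≈ 3.722466.
2*k*log2(n/k) ≈ 2*5*3.722466 = 37.22466.
m = ceil(37.22466) = 38.

38


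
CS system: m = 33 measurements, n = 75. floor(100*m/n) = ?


100*m/n = 100*33/75 ≈ 44.0.
floor = 44.

44


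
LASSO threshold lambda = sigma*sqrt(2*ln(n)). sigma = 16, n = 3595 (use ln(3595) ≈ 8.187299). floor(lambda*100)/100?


ln(3595) ≈ 8.187299.
2*ln(n) ≈ 16.374598.
sqrt(2*ln(n)) ≈ sqrt(16.374598) ≈ 4.046554.
lambda ≈ 16*4.046554 = 64.744864.
floor(lambda*100)/100 = 64.74.

64.74


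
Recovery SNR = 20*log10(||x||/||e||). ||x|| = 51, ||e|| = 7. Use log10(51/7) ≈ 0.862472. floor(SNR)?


||x||/||e|| = 51/7.
log10(51/7) ≈ 0.862472.
20*log10(||x||/||e||) ≈ 20*0.862472 = 17.24944.
floor(17.24944) = 17.

17
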